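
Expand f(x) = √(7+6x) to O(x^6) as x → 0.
sqrt(7) + 3*sqrt(7)*x/7 - 9*sqrt(7)*x**2/98 + 27*sqrt(7)*x**3/686 - 405*sqrt(7)*x**4/19208 + 243*sqrt(7)*x**5/19208 + O(x**6)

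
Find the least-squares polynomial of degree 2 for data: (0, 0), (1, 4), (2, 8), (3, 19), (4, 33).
16/35 + (27/70)x + (27/14)x²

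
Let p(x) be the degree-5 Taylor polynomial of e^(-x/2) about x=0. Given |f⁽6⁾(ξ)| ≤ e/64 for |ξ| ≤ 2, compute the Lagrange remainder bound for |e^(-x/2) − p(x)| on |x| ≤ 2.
e/720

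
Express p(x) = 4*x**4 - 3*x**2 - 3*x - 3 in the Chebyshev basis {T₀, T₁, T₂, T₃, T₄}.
(-3)T₀ + (-3)T₁ + (1/2)T₂ + (1/2)T₄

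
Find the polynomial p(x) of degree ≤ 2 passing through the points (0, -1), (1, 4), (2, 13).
2*x**2 + 3*x - 1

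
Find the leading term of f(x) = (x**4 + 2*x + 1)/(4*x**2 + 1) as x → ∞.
x**2/4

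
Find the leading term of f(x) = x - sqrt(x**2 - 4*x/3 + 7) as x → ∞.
2/3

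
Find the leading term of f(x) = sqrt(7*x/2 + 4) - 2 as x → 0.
7*x/8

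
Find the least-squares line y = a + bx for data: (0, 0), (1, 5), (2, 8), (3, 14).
a = 0, b = 9/2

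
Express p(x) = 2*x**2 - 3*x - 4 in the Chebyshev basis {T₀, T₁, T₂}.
(-3)T₀ + (-3)T₁ + T₂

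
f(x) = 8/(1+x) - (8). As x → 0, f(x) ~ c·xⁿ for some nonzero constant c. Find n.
1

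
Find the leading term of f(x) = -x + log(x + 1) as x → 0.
-x**2/2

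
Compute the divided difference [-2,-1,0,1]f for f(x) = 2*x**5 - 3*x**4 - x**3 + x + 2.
15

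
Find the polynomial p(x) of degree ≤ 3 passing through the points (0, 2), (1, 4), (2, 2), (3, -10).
-x**3 + x**2 + 2*x + 2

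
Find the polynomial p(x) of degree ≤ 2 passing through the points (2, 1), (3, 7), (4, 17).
2*x**2 - 4*x + 1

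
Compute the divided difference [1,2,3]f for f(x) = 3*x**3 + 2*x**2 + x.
20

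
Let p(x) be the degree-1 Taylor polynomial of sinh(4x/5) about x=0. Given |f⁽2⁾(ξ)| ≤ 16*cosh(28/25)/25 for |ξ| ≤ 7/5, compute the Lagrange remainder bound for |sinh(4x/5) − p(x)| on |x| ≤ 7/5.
392*cosh(28/25)/625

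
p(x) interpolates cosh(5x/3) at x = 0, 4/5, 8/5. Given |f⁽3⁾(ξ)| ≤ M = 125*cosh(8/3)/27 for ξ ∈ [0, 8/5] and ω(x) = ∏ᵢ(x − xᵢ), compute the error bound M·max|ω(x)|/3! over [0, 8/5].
64*sqrt(3)*cosh(8/3)/729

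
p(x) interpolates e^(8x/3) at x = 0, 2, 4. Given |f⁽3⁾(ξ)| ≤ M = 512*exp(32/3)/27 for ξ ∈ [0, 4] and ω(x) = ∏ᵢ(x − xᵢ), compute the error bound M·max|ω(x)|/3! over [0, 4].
4096*sqrt(3)*exp(32/3)/729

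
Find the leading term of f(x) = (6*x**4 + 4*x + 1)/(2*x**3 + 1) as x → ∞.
3*x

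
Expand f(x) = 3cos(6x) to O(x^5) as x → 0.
3 - 54*x**2 + 162*x**4 + O(x**5)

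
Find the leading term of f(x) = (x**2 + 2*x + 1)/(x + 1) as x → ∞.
x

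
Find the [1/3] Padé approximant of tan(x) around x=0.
x/(1 - x**2/3)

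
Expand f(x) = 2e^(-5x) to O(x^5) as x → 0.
2 - 10*x + 25*x**2 - 125*x**3/3 + 625*x**4/12 + O(x**5)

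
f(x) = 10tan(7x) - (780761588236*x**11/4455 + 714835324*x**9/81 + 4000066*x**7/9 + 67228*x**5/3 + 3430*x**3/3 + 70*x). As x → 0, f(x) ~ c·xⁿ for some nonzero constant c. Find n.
13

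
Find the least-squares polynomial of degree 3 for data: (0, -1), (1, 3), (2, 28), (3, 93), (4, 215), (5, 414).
-64/63 + (-149/378)x + (341/252)x² + (331/108)x³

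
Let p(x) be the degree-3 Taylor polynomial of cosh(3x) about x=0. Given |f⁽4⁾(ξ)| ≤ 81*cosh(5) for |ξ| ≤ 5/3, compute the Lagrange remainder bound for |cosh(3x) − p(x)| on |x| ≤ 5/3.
625*cosh(5)/24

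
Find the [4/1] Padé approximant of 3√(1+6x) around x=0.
(729*x**4/40 - 81*x**3/5 + 243*x**2/10 + 108*x/5 + 3)/(21*x/5 + 1)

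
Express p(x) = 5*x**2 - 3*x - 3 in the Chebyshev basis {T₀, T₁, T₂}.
(-1/2)T₀ + (-3)T₁ + (5/2)T₂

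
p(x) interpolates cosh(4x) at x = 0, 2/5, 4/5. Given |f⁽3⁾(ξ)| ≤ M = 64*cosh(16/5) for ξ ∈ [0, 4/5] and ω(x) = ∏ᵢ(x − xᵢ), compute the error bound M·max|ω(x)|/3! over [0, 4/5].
512*sqrt(3)*cosh(16/5)/3375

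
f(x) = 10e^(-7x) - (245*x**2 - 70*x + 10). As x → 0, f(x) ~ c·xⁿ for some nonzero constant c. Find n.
3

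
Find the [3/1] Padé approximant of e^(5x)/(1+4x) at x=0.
(71375*x**3/1896 + 4575*x**2/316 + 2205*x/316 + 1)/(1889*x/316 + 1)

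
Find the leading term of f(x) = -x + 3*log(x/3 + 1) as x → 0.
-x**2/6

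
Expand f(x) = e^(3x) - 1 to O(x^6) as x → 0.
3*x + 9*x**2/2 + 9*x**3/2 + 27*x**4/8 + 81*x**5/40 + O(x**6)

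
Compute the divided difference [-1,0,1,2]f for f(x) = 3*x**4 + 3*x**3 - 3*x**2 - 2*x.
9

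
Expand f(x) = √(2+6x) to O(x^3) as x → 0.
sqrt(2) + 3*sqrt(2)*x/2 - 9*sqrt(2)*x**2/8 + O(x**3)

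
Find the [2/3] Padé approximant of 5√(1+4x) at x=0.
(35*x**2 + 28*x + 5)/(-2*x**3/5 + 9*x**2/5 + 18*x/5 + 1)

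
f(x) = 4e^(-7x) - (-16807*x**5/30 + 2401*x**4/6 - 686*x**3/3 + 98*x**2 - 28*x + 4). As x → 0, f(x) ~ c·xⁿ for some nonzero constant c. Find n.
6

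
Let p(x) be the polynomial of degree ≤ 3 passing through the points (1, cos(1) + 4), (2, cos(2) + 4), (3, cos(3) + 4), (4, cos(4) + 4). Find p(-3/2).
385*cos(3)/16 + 4 - 105*cos(4)/16 + 231*cos(1)/16 - 495*cos(2)/16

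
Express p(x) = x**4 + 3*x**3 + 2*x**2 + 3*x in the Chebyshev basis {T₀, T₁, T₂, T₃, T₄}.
(11/8)T₀ + (21/4)T₁ + (3/2)T₂ + (3/4)T₃ + (1/8)T₄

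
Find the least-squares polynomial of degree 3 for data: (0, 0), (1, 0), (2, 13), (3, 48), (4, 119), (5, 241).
-29/126 + (-13/108)x + (-271/252)x² + (58/27)x³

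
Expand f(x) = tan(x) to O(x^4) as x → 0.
x + x**3/3 + O(x**4)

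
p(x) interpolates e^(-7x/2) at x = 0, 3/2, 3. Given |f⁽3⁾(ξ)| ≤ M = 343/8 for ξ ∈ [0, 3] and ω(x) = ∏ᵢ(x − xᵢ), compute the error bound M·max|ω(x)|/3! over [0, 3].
343*sqrt(3)/64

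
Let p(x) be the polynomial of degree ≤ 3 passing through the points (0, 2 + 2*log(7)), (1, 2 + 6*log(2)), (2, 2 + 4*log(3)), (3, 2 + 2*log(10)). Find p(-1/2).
2 + log(583443*35**(3/8)*6**(1/4)/81920)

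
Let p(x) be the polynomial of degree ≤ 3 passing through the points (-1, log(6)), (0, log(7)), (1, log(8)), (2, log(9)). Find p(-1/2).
-5*log(2)/8 + log(10382917022245341)/16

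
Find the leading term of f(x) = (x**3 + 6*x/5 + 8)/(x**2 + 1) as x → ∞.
x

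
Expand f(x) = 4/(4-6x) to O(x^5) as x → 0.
1 + 3*x/2 + 9*x**2/4 + 27*x**3/8 + 81*x**4/16 + O(x**5)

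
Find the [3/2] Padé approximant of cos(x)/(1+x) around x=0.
(7*x**3/12 - 7*x**2/12 - x + 1)/(1 - 13*x**2/12)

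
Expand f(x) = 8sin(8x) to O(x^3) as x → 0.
64*x + O(x**3)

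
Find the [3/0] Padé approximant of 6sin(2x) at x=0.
-8*x**3 + 12*x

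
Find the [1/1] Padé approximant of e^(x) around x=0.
(x/2 + 1)/(1 - x/2)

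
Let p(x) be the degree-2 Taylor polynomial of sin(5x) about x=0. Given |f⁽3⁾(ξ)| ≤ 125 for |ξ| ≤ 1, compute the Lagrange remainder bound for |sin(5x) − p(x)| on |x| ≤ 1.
125/6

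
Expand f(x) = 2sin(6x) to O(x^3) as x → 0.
12*x + O(x**3)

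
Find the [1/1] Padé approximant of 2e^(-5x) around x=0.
(2 - 5*x)/(5*x/2 + 1)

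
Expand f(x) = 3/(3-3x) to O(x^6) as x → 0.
1 + x + x**2 + x**3 + x**4 + x**5 + O(x**6)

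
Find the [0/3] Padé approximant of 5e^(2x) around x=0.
5/(-4*x**3/3 + 2*x**2 - 2*x + 1)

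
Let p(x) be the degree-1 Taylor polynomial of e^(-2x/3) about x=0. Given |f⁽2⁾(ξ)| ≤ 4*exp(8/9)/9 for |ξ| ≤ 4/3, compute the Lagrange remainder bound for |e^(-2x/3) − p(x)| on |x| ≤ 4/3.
32*exp(8/9)/81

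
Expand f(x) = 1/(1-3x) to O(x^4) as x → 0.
1 + 3*x + 9*x**2 + 27*x**3 + O(x**4)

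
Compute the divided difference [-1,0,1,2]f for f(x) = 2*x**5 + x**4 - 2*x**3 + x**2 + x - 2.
10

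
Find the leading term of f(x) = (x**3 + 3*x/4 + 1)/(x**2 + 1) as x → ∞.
x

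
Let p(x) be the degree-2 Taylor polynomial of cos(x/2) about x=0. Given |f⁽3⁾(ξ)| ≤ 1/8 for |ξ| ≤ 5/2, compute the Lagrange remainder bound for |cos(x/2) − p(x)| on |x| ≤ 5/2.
125/384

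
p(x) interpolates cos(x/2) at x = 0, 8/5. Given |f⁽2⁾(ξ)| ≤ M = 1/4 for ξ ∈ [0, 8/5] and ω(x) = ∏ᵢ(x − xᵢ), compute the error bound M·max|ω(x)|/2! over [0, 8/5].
2/25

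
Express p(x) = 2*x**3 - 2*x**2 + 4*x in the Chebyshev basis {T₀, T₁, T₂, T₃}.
-T₀ + (11/2)T₁ - T₂ + (1/2)T₃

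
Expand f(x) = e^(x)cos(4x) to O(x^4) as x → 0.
1 + x - 15*x**2/2 - 47*x**3/6 + O(x**4)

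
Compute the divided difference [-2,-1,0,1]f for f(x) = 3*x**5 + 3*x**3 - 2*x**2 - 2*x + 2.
18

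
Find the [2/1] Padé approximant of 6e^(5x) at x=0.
(25*x**2 + 20*x + 6)/(1 - 5*x/3)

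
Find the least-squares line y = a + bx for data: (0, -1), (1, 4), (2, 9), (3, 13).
a = -4/5, b = 47/10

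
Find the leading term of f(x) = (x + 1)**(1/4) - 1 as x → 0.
x/4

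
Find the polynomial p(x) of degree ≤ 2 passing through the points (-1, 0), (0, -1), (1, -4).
-x**2 - 2*x - 1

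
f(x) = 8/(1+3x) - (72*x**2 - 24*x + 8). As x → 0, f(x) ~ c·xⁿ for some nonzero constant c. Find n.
3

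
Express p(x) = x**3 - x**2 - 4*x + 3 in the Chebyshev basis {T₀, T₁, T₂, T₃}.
(5/2)T₀ + (-13/4)T₁ + (-1/2)T₂ + (1/4)T₃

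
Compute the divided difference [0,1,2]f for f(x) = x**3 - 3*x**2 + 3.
0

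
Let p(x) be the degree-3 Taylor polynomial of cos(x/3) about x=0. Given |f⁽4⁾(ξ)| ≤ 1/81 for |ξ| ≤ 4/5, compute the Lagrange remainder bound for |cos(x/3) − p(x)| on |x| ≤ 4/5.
32/151875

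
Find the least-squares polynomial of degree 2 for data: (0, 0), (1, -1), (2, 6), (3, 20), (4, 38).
-13/35 + (-221/70)x + (45/14)x²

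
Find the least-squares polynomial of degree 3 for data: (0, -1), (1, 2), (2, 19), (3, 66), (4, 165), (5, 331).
-64/63 + (506/189)x + (-649/252)x² + (331/108)x³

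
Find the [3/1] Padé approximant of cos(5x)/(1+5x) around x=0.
(125*x**3/24 - 175*x**2/12 + 5*x/12 + 1)/(65*x/12 + 1)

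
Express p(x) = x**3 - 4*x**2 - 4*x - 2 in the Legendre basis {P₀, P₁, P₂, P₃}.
(-10/3)P₀ + (-17/5)P₁ + (-8/3)P₂ + (2/5)P₃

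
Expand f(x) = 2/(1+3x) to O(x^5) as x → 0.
2 - 6*x + 18*x**2 - 54*x**3 + 162*x**4 + O(x**5)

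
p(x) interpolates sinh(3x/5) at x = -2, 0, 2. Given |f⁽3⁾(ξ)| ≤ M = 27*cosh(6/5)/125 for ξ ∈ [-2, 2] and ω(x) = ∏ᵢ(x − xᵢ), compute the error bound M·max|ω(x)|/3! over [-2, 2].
8*sqrt(3)*cosh(6/5)/125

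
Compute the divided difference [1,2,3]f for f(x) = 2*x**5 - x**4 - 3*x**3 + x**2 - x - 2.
138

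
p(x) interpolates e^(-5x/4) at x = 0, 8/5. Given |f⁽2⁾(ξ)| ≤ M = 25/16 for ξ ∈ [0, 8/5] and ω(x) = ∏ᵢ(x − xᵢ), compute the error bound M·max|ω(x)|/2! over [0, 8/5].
1/2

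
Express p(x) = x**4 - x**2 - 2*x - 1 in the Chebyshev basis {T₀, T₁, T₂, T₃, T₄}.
(-9/8)T₀ + (-2)T₁ + (1/8)T₄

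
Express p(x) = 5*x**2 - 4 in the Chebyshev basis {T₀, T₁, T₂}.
(-3/2)T₀ + (5/2)T₂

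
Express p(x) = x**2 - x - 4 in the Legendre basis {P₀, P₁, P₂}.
(-11/3)P₀ - P₁ + (2/3)P₂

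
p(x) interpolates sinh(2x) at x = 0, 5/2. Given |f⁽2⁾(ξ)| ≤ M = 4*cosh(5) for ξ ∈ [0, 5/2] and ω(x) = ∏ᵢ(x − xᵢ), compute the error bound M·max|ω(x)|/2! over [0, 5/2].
25*cosh(5)/8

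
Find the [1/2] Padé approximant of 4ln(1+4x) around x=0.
16*x/(-4*x**2/3 + 2*x + 1)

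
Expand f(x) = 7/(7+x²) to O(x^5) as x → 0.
1 - x**2/7 + x**4/49 + O(x**5)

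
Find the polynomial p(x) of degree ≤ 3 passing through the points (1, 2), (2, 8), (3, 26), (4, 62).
x**3 - x + 2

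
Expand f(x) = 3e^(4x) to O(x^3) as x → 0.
3 + 12*x + 24*x**2 + O(x**3)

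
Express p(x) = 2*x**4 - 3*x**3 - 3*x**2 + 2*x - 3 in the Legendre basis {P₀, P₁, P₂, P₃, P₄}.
(-18/5)P₀ + (1/5)P₁ + (-6/7)P₂ + (-6/5)P₃ + (16/35)P₄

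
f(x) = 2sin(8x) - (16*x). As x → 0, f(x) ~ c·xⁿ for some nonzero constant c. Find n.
3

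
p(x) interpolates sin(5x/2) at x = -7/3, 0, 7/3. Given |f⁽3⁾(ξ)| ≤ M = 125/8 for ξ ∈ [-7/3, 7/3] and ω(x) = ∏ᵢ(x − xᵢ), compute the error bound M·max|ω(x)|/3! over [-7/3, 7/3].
42875*sqrt(3)/5832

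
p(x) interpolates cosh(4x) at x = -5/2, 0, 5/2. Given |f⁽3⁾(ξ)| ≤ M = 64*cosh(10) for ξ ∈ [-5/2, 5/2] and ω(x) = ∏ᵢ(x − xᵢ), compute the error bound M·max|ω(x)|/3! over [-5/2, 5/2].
1000*sqrt(3)*cosh(10)/27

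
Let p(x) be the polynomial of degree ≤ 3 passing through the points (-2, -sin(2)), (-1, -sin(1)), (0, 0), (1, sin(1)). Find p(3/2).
5*sin(2)/16 + 7*sin(1)/8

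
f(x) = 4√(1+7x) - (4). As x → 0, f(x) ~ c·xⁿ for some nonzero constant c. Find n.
1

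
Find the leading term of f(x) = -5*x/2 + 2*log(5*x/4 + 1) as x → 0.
-25*x**2/16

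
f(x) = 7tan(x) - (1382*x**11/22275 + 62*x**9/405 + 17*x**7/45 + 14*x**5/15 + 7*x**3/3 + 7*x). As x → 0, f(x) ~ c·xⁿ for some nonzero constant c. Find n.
13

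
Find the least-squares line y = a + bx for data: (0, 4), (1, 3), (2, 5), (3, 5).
a = 7/2, b = 1/2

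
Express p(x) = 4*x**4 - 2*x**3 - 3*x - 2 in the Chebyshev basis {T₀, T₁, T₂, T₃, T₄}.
(-1/2)T₀ + (-9/2)T₁ + (2)T₂ + (-1/2)T₃ + (1/2)T₄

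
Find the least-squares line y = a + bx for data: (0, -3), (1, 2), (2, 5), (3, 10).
a = -14/5, b = 21/5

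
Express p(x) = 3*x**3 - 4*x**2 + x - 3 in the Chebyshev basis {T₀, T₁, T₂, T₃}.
(-5)T₀ + (13/4)T₁ + (-2)T₂ + (3/4)T₃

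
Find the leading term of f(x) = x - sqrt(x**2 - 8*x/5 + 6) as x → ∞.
4/5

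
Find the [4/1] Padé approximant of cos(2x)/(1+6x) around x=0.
(2*x**4/3 - 2*x**2 + 1)/(6*x + 1)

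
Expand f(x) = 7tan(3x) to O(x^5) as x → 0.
21*x + 63*x**3 + O(x**5)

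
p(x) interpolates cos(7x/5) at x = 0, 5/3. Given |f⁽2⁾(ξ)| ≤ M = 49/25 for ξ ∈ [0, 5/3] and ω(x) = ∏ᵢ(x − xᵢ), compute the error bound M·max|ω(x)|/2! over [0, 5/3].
49/72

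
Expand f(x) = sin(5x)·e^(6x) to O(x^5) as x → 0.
5*x + 30*x**2 + 415*x**3/6 + 55*x**4 + O(x**5)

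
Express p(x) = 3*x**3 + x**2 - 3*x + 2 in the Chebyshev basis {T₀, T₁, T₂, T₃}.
(5/2)T₀ + (-3/4)T₁ + (1/2)T₂ + (3/4)T₃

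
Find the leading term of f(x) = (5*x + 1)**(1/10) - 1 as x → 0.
x/2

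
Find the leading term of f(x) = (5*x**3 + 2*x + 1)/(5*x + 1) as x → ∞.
x**2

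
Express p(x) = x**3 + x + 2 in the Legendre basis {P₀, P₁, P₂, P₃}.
(2)P₀ + (8/5)P₁ + (2/5)P₃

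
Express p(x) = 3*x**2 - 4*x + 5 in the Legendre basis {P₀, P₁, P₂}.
(6)P₀ + (-4)P₁ + (2)P₂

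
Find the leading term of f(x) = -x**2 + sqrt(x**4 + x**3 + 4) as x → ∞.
x/2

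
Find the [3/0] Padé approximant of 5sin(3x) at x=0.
-45*x**3/2 + 15*x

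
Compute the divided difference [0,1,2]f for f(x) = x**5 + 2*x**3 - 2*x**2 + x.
19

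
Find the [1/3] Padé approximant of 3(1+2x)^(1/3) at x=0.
(5*x + 3)/(8*x**3/81 - 2*x**2/9 + x + 1)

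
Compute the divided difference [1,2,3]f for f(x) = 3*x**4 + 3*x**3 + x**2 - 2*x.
94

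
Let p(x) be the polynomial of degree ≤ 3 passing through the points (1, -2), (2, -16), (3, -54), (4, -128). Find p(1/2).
-1/4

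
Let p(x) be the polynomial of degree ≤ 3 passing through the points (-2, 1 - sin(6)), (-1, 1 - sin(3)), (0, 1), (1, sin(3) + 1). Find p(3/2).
5*sin(6)/16 + 7*sin(3)/8 + 1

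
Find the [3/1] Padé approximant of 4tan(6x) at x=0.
288*x**3 + 24*x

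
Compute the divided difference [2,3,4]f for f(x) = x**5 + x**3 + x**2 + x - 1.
295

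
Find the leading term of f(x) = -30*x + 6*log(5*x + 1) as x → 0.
-75*x**2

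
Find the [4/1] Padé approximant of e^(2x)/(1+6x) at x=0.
(14858*x**4/20895 + 27704*x**3/20895 + 13938*x**2/6965 + 13928*x/6965 + 1)/(41788*x/6965 + 1)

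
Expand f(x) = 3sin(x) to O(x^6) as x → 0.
3*x - x**3/2 + x**5/40 + O(x**6)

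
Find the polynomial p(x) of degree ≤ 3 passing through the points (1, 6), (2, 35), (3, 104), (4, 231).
3*x**3 + 2*x**2 + 2*x - 1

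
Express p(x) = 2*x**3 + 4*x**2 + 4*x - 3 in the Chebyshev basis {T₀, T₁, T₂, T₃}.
-T₀ + (11/2)T₁ + (2)T₂ + (1/2)T₃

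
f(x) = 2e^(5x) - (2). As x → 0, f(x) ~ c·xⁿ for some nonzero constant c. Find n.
1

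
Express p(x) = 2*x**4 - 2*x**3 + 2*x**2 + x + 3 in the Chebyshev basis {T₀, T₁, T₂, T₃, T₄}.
(19/4)T₀ + (-1/2)T₁ + (2)T₂ + (-1/2)T₃ + (1/4)T₄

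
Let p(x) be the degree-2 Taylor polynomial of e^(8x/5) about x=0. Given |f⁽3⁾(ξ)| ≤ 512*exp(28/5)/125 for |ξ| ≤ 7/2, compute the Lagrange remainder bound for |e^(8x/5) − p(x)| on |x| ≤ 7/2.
10976*exp(28/5)/375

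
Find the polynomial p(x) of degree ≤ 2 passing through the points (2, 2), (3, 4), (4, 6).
2*x - 2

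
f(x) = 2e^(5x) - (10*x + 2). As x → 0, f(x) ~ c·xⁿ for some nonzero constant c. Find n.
2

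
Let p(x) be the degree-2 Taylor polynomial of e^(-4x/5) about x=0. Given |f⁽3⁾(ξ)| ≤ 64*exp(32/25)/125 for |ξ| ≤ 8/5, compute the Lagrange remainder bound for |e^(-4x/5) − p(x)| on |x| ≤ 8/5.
16384*exp(32/25)/46875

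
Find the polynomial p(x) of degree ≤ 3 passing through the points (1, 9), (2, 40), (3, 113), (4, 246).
3*x**3 + 3*x**2 + x + 2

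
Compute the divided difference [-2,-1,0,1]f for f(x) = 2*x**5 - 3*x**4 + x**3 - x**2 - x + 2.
17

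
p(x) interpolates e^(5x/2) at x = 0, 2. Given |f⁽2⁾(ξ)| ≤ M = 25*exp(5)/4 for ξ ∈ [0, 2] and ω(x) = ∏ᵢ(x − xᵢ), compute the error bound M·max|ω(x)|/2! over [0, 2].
25*exp(5)/8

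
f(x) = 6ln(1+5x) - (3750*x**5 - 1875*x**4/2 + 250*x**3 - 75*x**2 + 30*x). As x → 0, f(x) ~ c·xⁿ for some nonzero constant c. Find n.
6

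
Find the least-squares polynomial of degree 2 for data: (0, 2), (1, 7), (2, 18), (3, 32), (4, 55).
76/35 + (137/70)x + (39/14)x²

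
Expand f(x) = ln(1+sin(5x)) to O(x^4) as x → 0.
5*x - 25*x**2/2 + 125*x**3/6 + O(x**4)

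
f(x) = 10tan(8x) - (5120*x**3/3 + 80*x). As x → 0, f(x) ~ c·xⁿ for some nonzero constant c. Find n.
5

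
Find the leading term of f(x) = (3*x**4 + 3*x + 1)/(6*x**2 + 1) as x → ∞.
x**2/2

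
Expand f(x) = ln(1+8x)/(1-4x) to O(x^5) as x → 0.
8*x + 512*x**3/3 - 1024*x**4/3 + O(x**5)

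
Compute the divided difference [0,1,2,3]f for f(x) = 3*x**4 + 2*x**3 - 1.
20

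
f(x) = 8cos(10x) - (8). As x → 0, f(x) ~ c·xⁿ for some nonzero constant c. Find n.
2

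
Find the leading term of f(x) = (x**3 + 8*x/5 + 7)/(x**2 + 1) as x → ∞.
x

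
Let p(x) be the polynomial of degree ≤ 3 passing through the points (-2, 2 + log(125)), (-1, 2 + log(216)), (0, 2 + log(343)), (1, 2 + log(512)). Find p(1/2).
2 + log(98*2**(7/8)*3**(1/16)*5**(3/16)*7**(13/16)/3)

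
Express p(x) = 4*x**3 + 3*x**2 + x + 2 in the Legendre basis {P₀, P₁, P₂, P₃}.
(3)P₀ + (17/5)P₁ + (2)P₂ + (8/5)P₃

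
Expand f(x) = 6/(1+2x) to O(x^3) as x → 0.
6 - 12*x + 24*x**2 + O(x**3)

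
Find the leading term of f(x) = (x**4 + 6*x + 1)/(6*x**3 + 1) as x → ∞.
x/6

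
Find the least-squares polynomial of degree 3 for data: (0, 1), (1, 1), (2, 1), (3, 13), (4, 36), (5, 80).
7/6 + (-73/252)x + (-127/84)x² + (17/18)x³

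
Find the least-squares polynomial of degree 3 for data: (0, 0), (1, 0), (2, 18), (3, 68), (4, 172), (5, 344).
-4/63 + (-397/189)x + (-4/9)x² + (79/27)x³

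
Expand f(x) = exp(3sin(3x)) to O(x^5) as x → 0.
1 + 9*x + 81*x**2/2 + 108*x**3 + 1215*x**4/8 + O(x**5)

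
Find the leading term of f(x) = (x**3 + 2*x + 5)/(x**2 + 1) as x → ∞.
x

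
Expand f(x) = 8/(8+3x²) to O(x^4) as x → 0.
1 - 3*x**2/8 + O(x**4)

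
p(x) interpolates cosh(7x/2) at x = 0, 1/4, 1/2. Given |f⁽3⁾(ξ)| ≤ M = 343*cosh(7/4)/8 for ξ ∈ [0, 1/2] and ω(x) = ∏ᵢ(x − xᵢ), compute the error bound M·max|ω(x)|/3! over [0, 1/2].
343*sqrt(3)*cosh(7/4)/13824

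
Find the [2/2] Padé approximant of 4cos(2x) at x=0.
(4 - 20*x**2/3)/(x**2/3 + 1)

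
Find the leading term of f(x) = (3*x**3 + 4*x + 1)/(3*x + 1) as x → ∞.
x**2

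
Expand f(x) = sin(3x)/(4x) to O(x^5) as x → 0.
3/4 - 9*x**2/8 + 81*x**4/160 + O(x**5)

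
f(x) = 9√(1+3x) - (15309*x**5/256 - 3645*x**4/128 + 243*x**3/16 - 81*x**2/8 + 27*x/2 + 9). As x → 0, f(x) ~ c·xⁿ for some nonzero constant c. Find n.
6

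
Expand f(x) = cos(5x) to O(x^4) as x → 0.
1 - 25*x**2/2 + O(x**4)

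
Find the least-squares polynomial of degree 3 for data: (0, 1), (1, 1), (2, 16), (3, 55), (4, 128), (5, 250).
101/126 + (-1691/756)x + (289/252)x² + (50/27)x³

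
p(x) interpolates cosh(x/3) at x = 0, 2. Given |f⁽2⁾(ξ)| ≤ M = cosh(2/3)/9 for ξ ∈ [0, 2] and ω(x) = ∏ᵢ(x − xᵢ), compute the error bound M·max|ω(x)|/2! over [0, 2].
cosh(2/3)/18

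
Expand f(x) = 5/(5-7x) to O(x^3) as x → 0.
1 + 7*x/5 + 49*x**2/25 + O(x**3)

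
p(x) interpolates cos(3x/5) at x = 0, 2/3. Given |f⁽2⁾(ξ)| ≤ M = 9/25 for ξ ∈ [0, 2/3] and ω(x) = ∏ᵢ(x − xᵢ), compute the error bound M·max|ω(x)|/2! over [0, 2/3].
1/50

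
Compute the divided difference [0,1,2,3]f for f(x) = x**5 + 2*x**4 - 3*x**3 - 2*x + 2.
34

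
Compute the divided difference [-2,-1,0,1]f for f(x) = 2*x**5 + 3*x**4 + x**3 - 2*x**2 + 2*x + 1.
5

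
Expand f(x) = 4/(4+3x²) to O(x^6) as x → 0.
1 - 3*x**2/4 + 9*x**4/16 + O(x**6)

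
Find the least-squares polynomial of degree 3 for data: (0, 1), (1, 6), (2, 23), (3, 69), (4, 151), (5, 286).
68/63 + (709/378)x + (5/9)x² + (113/54)x³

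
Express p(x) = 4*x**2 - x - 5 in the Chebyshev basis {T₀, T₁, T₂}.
(-3)T₀ - T₁ + (2)T₂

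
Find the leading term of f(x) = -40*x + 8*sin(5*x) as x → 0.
-500*x**3/3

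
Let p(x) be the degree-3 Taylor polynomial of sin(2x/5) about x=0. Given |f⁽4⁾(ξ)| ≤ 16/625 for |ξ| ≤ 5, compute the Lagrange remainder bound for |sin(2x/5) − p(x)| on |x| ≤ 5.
2/3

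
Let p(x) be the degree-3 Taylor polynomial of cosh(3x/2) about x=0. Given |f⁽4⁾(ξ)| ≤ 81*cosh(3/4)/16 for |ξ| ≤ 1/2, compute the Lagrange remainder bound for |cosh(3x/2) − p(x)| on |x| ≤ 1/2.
27*cosh(3/4)/2048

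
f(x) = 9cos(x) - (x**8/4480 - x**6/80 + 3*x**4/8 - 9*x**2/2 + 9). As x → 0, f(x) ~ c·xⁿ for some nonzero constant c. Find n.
10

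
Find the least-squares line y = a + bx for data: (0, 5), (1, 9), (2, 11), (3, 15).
a = 26/5, b = 16/5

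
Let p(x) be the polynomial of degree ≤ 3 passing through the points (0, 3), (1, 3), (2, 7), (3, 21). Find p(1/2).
23/8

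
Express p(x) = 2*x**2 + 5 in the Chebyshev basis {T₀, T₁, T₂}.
(6)T₀ + T₂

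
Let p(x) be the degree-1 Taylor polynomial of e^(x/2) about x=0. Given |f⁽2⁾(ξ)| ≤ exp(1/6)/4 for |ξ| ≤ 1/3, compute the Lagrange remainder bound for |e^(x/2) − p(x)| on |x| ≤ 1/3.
exp(1/6)/72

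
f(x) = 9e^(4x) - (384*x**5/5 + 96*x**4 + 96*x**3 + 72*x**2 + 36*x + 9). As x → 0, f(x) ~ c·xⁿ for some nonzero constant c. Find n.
6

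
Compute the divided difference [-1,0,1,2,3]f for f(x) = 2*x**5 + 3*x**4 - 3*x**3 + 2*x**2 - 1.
13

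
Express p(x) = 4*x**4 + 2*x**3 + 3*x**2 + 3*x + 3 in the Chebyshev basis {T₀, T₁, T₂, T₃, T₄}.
(6)T₀ + (9/2)T₁ + (7/2)T₂ + (1/2)T₃ + (1/2)T₄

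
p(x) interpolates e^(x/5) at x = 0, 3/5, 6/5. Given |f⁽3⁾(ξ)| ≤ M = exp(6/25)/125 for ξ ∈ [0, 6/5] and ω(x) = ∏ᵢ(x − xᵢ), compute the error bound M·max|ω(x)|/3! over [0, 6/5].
sqrt(3)*exp(6/25)/15625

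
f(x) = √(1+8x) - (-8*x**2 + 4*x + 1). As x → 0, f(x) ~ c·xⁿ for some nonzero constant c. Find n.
3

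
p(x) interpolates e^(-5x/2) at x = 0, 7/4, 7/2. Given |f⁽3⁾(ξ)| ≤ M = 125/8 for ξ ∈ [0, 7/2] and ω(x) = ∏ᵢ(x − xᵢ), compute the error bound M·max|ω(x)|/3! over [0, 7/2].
42875*sqrt(3)/13824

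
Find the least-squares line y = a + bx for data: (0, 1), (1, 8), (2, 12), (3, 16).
a = 19/10, b = 49/10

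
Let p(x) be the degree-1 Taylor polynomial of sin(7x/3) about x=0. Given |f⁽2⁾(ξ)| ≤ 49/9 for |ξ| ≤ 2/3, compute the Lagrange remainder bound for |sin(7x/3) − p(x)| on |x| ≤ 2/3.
98/81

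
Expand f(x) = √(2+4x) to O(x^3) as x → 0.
sqrt(2) + sqrt(2)*x - sqrt(2)*x**2/2 + O(x**3)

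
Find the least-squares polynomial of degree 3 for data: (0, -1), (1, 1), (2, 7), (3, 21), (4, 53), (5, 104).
-20/21 + (127/63)x + (-89/84)x² + (35/36)x³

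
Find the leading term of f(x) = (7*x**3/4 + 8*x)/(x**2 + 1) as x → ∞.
7*x/4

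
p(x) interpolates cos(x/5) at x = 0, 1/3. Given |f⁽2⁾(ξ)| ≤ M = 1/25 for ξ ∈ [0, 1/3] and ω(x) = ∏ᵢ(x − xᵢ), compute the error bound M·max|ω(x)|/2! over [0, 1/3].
1/1800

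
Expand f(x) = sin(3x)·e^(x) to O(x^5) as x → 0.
3*x + 3*x**2 - 3*x**3 - 4*x**4 + O(x**5)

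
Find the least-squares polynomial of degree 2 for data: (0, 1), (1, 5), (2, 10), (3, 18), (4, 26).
34/35 + (221/70)x + (11/14)x²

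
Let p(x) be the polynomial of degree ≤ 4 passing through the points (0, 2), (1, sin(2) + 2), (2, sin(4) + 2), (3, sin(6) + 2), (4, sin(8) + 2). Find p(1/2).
7*sin(6)/32 - 5*sin(8)/128 - 35*sin(4)/64 + 35*sin(2)/32 + 2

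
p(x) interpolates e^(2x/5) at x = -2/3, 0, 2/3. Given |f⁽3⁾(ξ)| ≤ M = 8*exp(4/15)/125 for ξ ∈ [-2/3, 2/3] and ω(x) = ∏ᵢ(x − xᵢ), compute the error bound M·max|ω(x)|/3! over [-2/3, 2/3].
64*sqrt(3)*exp(4/15)/91125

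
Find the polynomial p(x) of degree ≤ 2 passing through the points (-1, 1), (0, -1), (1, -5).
-x**2 - 3*x - 1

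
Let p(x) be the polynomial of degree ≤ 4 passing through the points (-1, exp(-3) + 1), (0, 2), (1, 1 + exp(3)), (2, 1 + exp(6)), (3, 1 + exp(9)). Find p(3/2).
((-5*exp(9) + 108 + 90*exp(3) + 60*exp(6))*exp(3) + 3)*exp(-3)/128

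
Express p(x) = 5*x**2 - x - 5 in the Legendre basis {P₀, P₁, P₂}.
(-10/3)P₀ - P₁ + (10/3)P₂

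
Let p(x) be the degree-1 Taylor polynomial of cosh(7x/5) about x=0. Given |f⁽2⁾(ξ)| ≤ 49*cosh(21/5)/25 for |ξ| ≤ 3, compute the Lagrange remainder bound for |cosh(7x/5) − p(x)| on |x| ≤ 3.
441*cosh(21/5)/50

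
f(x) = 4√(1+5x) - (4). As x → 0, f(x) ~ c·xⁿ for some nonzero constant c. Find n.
1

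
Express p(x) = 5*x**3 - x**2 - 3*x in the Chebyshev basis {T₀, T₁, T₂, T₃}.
(-1/2)T₀ + (3/4)T₁ + (-1/2)T₂ + (5/4)T₃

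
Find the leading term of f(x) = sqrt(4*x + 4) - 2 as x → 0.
x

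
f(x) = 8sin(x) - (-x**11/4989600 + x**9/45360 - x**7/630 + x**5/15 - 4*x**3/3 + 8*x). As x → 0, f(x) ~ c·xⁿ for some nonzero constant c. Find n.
13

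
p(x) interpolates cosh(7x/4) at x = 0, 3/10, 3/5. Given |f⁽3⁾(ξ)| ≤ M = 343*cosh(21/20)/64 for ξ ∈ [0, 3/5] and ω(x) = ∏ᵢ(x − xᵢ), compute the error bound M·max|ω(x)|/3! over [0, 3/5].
343*sqrt(3)*cosh(21/20)/64000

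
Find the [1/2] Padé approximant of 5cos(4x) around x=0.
5/(8*x**2 + 1)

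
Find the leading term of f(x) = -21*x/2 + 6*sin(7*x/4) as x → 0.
-343*x**3/64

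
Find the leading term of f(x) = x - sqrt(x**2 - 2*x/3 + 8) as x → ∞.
1/3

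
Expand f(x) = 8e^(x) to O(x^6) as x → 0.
8 + 8*x + 4*x**2 + 4*x**3/3 + x**4/3 + x**5/15 + O(x**6)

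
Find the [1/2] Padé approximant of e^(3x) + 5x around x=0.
(127*x/17 + 1)/(-9*x**2/34 - 9*x/17 + 1)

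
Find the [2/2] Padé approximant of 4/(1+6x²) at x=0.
4/(6*x**2 + 1)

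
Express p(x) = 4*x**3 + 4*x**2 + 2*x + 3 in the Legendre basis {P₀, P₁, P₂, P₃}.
(13/3)P₀ + (22/5)P₁ + (8/3)P₂ + (8/5)P₃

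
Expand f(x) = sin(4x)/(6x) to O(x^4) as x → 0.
2/3 - 16*x**2/9 + O(x**4)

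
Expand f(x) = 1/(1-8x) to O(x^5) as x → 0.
1 + 8*x + 64*x**2 + 512*x**3 + 4096*x**4 + O(x**5)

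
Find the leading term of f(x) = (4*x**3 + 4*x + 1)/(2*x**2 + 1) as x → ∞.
2*x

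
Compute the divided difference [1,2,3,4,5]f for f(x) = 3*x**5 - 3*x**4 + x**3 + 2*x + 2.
42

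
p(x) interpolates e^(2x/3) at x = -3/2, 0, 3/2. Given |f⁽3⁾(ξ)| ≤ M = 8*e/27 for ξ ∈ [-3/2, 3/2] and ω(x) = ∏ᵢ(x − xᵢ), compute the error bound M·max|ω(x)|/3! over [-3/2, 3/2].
sqrt(3)*e/27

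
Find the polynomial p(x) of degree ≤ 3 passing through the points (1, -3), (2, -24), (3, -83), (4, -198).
-3*x**3 - x**2 + 3*x - 2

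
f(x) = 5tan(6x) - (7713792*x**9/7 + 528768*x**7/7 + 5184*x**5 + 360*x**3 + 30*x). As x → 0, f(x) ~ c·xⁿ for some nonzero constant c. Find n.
11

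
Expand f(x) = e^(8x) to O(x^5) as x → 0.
1 + 8*x + 32*x**2 + 256*x**3/3 + 512*x**4/3 + O(x**5)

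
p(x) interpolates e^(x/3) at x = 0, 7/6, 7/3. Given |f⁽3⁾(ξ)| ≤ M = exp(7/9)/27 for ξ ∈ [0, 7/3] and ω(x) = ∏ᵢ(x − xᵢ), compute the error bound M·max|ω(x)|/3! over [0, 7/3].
343*sqrt(3)*exp(7/9)/157464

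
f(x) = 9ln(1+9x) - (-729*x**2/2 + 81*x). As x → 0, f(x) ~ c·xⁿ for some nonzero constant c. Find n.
3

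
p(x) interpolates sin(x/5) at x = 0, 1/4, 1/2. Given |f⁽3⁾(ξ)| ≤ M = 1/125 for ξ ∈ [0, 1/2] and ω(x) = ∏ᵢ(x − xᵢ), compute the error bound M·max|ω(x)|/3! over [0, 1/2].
sqrt(3)/216000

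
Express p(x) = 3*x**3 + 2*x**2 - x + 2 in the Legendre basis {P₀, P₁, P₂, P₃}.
(8/3)P₀ + (4/5)P₁ + (4/3)P₂ + (6/5)P₃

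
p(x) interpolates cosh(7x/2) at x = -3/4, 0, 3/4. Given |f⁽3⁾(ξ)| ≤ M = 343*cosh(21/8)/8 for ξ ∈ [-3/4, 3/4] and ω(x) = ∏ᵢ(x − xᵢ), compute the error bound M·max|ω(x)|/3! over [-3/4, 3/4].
343*sqrt(3)*cosh(21/8)/512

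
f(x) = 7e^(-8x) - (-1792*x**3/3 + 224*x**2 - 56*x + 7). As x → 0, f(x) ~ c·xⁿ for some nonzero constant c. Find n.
4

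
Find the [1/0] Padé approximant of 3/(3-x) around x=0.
x/3 + 1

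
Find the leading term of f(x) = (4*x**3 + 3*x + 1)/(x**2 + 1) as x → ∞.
4*x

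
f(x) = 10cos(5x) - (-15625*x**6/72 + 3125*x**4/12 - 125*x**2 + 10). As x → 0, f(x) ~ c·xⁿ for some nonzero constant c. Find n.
8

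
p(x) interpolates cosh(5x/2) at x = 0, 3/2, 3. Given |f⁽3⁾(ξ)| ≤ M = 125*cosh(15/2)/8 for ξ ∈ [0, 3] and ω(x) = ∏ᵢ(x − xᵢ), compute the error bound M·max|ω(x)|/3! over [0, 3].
125*sqrt(3)*cosh(15/2)/64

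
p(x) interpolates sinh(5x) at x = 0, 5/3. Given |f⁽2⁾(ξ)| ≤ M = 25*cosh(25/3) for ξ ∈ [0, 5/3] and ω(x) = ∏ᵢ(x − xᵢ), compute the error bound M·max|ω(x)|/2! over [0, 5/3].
625*cosh(25/3)/72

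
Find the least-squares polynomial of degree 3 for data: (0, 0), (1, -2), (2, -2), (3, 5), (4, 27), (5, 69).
-1/42 + (-125/252)x + (-29/12)x² + (19/18)x³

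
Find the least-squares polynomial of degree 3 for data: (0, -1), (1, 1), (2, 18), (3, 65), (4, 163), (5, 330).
-8/7 + (13/6)x + (-73/28)x² + (37/12)x³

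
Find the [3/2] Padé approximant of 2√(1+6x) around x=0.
(27*x**3/2 + 81*x**2/2 + 18*x + 2)/(27*x**2/4 + 6*x + 1)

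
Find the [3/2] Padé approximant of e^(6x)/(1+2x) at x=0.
(-36*x**3/5 - 9*x**2/5 + 1)/(21*x**2/5 - 4*x + 1)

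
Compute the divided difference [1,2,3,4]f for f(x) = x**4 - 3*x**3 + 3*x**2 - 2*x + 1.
7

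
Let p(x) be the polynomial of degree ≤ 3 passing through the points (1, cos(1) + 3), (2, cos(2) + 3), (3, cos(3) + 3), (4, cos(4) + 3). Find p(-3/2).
385*cos(3)/16 + 3 - 105*cos(4)/16 + 231*cos(1)/16 - 495*cos(2)/16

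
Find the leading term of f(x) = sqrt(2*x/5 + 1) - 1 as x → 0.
x/5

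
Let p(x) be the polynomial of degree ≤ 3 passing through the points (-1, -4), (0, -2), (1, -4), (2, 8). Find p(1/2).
-29/8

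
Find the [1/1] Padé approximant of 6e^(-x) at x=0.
(6 - 3*x)/(x/2 + 1)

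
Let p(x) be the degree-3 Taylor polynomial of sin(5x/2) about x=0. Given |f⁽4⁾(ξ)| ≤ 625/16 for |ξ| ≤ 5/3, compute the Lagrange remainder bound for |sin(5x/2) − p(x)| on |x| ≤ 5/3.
390625/31104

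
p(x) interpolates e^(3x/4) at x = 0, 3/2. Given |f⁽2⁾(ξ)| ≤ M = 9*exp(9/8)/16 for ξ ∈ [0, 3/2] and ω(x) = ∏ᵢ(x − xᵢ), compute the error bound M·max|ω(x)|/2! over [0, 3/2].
81*exp(9/8)/512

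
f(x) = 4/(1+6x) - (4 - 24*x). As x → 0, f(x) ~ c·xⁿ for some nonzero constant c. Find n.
2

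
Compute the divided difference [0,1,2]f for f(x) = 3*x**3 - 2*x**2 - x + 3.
7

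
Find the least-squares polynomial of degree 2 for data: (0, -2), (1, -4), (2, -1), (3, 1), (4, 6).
-82/35 + (-113/70)x + (13/14)x²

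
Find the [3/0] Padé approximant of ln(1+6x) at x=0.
6*x*(12*x**2 - 3*x + 1)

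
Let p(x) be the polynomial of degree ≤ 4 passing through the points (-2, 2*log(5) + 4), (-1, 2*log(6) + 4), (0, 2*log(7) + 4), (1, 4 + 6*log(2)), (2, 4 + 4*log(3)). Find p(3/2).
4 + log(384*3**(17/32)*5**(59/64)*7**(29/32)/245)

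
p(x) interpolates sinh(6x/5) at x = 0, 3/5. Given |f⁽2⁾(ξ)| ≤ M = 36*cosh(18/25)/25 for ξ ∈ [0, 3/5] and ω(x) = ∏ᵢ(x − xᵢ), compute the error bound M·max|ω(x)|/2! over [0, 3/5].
81*cosh(18/25)/1250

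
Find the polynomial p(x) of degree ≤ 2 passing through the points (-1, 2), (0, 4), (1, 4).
-x**2 + x + 4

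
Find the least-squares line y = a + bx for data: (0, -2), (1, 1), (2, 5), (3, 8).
a = -21/10, b = 17/5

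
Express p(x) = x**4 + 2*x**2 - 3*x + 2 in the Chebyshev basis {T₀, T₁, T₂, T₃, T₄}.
(27/8)T₀ + (-3)T₁ + (3/2)T₂ + (1/8)T₄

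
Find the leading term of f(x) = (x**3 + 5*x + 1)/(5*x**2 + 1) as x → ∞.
x/5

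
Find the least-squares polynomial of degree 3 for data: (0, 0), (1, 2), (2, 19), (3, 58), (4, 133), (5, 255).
-23/126 + (83/756)x + (209/252)x² + (101/54)x³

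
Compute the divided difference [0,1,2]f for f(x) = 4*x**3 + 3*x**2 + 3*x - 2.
15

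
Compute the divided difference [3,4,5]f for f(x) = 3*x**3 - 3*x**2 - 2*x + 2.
33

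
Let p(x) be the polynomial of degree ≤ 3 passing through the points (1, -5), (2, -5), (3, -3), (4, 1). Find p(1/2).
-17/4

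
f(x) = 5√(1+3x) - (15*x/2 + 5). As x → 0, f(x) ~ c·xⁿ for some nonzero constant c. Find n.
2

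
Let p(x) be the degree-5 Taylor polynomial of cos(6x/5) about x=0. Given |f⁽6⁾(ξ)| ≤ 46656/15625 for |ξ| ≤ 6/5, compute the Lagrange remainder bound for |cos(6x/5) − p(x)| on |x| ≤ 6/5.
15116544/1220703125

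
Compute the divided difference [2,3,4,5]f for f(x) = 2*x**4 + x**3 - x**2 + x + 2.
29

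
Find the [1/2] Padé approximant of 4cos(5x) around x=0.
4/(25*x**2/2 + 1)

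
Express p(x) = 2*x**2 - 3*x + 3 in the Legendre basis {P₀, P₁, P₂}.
(11/3)P₀ + (-3)P₁ + (4/3)P₂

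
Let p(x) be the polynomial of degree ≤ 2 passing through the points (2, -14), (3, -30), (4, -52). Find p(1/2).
-5/4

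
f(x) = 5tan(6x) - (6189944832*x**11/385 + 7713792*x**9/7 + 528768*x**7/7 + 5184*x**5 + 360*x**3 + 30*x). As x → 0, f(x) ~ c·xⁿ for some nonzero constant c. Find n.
13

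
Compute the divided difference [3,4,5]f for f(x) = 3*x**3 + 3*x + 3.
36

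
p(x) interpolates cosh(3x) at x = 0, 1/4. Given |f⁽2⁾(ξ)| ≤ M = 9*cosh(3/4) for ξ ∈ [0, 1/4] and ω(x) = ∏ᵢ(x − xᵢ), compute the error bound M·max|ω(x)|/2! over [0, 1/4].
9*cosh(3/4)/128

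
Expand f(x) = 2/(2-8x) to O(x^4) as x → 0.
1 + 4*x + 16*x**2 + 64*x**3 + O(x**4)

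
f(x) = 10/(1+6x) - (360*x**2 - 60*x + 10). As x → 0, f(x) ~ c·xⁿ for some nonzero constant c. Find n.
3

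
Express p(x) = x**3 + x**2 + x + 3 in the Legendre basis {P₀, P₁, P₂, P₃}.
(10/3)P₀ + (8/5)P₁ + (2/3)P₂ + (2/5)P₃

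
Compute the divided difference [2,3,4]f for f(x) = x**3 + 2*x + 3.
9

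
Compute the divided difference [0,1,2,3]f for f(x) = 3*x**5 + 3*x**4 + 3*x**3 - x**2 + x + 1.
96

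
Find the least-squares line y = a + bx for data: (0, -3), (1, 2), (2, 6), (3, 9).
a = -5/2, b = 4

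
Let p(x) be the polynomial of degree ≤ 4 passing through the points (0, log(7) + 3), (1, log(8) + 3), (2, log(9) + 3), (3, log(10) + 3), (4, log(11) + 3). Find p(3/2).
log(6*11**(3/128)*2**(1/4)*3**(13/32)*5**(27/32)*7**(123/128)/35) + 3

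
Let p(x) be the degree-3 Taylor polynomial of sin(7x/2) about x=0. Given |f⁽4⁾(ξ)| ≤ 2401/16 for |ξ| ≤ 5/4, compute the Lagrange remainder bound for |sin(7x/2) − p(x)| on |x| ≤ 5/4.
1500625/98304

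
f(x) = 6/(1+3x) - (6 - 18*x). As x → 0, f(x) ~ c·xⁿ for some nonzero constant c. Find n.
2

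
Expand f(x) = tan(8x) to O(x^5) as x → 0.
8*x + 512*x**3/3 + O(x**5)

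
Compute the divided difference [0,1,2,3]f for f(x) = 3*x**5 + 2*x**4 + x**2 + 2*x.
87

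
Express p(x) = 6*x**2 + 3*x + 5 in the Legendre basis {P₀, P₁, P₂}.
(7)P₀ + (3)P₁ + (4)P₂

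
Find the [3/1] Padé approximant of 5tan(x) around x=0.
5*x*(x**2 + 3)/3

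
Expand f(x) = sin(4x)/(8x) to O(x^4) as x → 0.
1/2 - 4*x**2/3 + O(x**4)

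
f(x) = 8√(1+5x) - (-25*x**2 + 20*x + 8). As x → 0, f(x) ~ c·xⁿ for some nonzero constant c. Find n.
3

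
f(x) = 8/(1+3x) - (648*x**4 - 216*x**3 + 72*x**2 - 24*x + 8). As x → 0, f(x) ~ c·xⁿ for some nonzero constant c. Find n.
5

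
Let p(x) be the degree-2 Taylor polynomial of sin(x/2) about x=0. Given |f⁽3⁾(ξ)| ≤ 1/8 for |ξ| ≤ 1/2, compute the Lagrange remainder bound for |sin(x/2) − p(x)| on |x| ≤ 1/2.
1/384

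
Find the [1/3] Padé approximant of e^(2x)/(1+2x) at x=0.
(3*x/4 + 1)/(7*x**3/6 - 2*x**2 + 3*x/4 + 1)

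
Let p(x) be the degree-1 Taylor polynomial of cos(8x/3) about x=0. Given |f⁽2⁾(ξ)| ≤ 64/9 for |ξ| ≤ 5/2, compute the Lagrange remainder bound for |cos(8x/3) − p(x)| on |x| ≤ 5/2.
200/9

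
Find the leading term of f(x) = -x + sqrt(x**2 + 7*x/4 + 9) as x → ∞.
7/8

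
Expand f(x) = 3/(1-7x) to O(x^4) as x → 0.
3 + 21*x + 147*x**2 + 1029*x**3 + O(x**4)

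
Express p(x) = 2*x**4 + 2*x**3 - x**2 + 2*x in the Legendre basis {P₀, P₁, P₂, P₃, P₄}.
(1/15)P₀ + (16/5)P₁ + (10/21)P₂ + (4/5)P₃ + (16/35)P₄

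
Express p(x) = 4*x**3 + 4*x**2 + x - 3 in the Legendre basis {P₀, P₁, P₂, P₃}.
(-5/3)P₀ + (17/5)P₁ + (8/3)P₂ + (8/5)P₃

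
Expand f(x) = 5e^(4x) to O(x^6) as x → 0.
5 + 20*x + 40*x**2 + 160*x**3/3 + 160*x**4/3 + 128*x**5/3 + O(x**6)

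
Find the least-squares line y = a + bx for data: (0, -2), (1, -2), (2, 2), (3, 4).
a = -14/5, b = 11/5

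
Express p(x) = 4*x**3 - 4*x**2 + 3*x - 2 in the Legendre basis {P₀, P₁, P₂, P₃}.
(-10/3)P₀ + (27/5)P₁ + (-8/3)P₂ + (8/5)P₃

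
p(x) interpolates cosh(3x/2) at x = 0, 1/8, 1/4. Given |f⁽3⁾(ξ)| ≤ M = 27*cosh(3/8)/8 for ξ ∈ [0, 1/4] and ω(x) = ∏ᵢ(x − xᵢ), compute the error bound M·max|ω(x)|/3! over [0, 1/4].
sqrt(3)*cosh(3/8)/4096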